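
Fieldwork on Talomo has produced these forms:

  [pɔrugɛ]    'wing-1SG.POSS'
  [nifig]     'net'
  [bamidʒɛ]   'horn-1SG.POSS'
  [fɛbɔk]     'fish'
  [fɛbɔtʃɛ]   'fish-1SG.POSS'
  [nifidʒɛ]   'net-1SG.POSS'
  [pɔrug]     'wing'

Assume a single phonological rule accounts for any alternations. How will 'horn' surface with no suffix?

'net' shows [g] ~ [dʒ] at the end of the stem ([nifig] vs [nifidʒɛ]).
If /g/ were underlying and a rule turned it into [dʒ] before the 1SG.POSS suffix, 'wing' would also alternate; but it has [g] in both [pɔrug] and [pɔrugɛ].
So /dʒ/ is underlying, and a rule of depalatalization — palato-alveolar /tʃ/ and /dʒ/ become [k] and [g] when no front vowel follows — gives [g].
The one attested form of 'horn', [bamidʒɛ], shows underlying /bamidʒ/. Applying the same rule when no front vowel follows gives [bamig].

[bamig]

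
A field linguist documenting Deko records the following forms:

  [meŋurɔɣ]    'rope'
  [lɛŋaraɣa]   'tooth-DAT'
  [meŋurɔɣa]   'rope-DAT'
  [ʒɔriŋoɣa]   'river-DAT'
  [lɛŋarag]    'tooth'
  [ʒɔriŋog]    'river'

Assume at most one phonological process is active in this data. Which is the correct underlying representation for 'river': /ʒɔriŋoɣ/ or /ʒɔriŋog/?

/ʒɔriŋog/

The root 'river' surfaces as [ʒɔriŋog] and [ʒɔriŋoɣa], with a stem-final [g] ~ [ɣ] alternation.
If /ɣ/ were underlying and a rule turned it into [g] in isolation, 'rope' would also alternate; but it has [ɣ] in both [meŋurɔɣ] and [meŋurɔɣa].
The underlying segment must be /g/; voiced stops become fricatives between vowels, yielding [ɣ] there.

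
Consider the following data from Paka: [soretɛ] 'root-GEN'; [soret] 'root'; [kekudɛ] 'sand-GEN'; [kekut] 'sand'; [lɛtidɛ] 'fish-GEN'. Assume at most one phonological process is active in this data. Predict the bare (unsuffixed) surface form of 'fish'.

[lɛtit]

The stem for 'sand' ends in [d] in [kekudɛ] but [t] in [kekut].
If /t/ were underlying and a rule turned it into [d] before the GEN suffix, 'root' would also alternate; but it has [t] in both [soretɛ] and [soret].
Therefore /d/ is basic and [t] is derived by word-final obstruent devoicing (voiced obstruents become voiceless word-finally).
The one attested form of 'fish', [lɛtidɛ], shows underlying /lɛtid/. Applying the same rule word-finally gives [lɛtit].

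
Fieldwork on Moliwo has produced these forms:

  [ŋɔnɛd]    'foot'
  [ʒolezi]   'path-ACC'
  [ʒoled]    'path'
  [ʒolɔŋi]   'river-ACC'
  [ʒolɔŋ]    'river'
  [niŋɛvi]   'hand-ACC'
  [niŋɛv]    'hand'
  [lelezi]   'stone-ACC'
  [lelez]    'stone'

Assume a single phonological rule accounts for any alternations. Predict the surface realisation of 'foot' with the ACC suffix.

[ŋɔnɛzi]

'path' shows [z] ~ [d] at the end of the stem ([ʒolezi] vs [ʒoled]).
But 'stone' keeps [z] in both environments ([lelezi], [lelez]), so there is no rule changing /z/ to [d] in isolation.
Therefore /d/ is basic and [z] is derived by intervocalic spirantization (voiced stops become fricatives between vowels).
The one attested form of 'foot', [ŋɔnɛd], shows underlying /ŋɔnɛd/. Applying the same rule between vowels gives [ŋɔnɛzi].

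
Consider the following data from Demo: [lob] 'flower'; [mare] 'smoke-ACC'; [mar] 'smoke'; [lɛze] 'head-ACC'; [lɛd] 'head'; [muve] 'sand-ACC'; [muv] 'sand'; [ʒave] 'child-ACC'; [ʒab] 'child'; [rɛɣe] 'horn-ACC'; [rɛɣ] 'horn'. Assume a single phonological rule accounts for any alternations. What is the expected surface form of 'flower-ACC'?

'child' shows [v] ~ [b] at the end of the stem ([ʒave] vs [ʒab]).
The stem 'sand' ([muve], [muv]) shows [v] unchanged in both environments, so [v] cannot be basic with [b] derived in isolation.
The alternation reflects intervocalic spirantization: voiced stops become fricatives between vowels. /b/ is underlying.
From [lob] the stem 'flower' is /lob/; between vowels this yields [love].

[love]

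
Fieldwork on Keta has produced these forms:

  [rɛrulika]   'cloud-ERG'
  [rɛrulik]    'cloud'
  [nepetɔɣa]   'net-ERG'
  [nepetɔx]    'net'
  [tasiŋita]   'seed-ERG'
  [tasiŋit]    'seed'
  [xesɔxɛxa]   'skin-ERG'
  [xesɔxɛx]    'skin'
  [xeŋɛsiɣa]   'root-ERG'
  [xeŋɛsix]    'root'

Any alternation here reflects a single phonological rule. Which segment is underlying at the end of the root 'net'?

The stem for 'net' ends in [ɣ] in [nepetɔɣa] but [x] in [nepetɔx].
If /x/ were underlying and a rule turned it into [ɣ] before the ERG suffix, 'skin' would also alternate; but it has [x] in both [xesɔxɛxa] and [xesɔxɛx].
The underlying segment must be /ɣ/; voiced obstruents become voiceless word-finally, yielding [x] there.

/ɣ/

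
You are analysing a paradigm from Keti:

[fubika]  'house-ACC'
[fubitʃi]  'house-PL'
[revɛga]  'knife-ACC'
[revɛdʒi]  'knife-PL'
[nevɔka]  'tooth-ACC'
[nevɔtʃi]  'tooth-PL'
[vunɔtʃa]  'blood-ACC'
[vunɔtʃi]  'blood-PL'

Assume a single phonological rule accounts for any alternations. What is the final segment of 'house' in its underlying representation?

/k/

The stem for 'house' ends in [k] in [fubika] but [tʃ] in [fubitʃi].
But 'blood' keeps [tʃ] in both environments ([vunɔtʃa], [vunɔtʃi]), so there is no rule changing /tʃ/ to [k] before the ACC suffix.
The alternation reflects palatalization before a front vowel: /k/ and /g/ become palato-alveolar [tʃ] and [dʒ] before a front vowel. /k/ is underlying.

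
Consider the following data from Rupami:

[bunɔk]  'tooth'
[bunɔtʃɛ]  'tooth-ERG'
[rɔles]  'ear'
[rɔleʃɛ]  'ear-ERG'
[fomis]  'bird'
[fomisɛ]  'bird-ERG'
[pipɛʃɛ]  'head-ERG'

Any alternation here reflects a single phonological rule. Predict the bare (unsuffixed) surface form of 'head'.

[pipɛs]

'ear' shows [s] ~ [ʃ] at the end of the stem ([rɔles] vs [rɔleʃɛ]).
The stem 'bird' ([fomis], [fomisɛ]) shows [s] unchanged in both environments, so [s] cannot be basic with [ʃ] derived before the ERG suffix.
Therefore /ʃ/ is basic and [s] is derived by depalatalization (palato-alveolar /tʃ/ and /ʃ/ become [k] and [s] when no front vowel follows).
The one attested form of 'head', [pipɛʃɛ], shows underlying /pipɛʃ/. Applying the same rule when no front vowel follows gives [pipɛs].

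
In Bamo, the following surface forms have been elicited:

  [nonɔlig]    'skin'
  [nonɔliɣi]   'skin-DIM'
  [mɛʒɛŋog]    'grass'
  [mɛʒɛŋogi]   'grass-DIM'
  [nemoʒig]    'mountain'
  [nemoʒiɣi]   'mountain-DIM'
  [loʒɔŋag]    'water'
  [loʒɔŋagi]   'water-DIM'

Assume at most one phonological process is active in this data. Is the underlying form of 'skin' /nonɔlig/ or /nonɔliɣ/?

/nonɔliɣ/

'skin' shows [g] ~ [ɣ] at the end of the stem ([nonɔlig] vs [nonɔliɣi]).
The stem 'grass' ([mɛʒɛŋog], [mɛʒɛŋogi]) shows [g] unchanged in both environments, so [g] cannot be basic with [ɣ] derived before the DIM suffix.
So /ɣ/ is underlying, and a rule of word-final hardening — voiced fricatives become stops word-finally — gives [g].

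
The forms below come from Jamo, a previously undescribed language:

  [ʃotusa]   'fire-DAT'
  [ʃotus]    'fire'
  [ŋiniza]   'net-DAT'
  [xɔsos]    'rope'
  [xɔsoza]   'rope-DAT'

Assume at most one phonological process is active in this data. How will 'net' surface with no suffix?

[ŋinis]

In [xɔsoza] and [xɔsos] the final segment of 'rope' alternates: [z] ~ [s].
The stem 'fire' ([ʃotusa], [ʃotus]) shows [s] unchanged in both environments, so [s] cannot be basic with [z] derived before the DAT suffix.
The alternation reflects word-final obstruent devoicing: voiced obstruents become voiceless word-finally. /z/ is underlying.
The one attested form of 'net', [ŋiniza], shows underlying /ŋiniz/. Applying the same rule word-finally gives [ŋinis].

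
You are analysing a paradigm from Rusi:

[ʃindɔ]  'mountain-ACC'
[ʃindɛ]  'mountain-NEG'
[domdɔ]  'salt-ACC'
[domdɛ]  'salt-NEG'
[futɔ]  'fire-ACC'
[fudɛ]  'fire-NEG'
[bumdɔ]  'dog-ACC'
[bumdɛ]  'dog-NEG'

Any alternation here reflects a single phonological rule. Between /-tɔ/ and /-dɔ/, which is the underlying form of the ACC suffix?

/-tɔ/

The ACC suffix surfaces as [-dɔ] and [-tɔ], depending on the final segment of the stem.
The NEG suffix, which begins with [d], is invariant after every stem; so [d] is not altered by any rule here.
So the underlying form is /-tɔ/, and voiceless stops become voiced after a nasal.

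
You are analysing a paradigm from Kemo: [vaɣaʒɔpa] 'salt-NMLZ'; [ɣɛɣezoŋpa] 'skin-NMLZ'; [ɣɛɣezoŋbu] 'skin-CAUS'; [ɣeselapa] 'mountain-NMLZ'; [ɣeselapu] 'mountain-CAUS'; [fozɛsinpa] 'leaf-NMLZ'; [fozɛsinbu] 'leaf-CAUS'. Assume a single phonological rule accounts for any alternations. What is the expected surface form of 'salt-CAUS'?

The CAUS morpheme has two allomorphs, [-bu] and [-pu].
The NMLZ suffix, which begins with [p], is invariant after every stem; so [p] is not altered by any rule here.
The CAUS suffix is therefore /-bu/ underlyingly, with post-vocalic devoicing: voiced stops become voiceless after a vowel.
After 'salt', which ends in a vowel, the suffix surfaces as [-pu], giving [vaɣaʒɔpu].

[vaɣaʒɔpu]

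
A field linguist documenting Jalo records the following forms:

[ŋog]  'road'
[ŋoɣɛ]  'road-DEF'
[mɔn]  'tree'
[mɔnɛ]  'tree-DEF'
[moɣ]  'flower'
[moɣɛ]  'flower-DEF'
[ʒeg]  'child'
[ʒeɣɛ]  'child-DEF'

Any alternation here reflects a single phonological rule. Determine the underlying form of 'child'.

In [ʒeg] and [ʒeɣɛ] the final segment of 'child' alternates: [g] ~ [ɣ].
The stem 'flower' ([moɣ], [moɣɛ]) shows [ɣ] unchanged in both environments, so [ɣ] cannot be basic with [g] derived in isolation.
Therefore /g/ is basic and [ɣ] is derived by intervocalic spirantization (voiced stops become fricatives between vowels).

/ʒeg/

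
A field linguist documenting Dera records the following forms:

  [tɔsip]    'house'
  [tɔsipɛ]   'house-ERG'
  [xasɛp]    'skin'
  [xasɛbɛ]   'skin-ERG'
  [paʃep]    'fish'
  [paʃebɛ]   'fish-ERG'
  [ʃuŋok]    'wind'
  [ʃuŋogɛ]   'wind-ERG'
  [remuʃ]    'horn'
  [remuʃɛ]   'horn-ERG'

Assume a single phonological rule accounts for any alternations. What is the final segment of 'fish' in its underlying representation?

The root 'fish' surfaces as [paʃep] and [paʃebɛ], with a stem-final [p] ~ [b] alternation.
Compare 'house', with invariant [p] in [tɔsip] and [tɔsipɛ]: an analysis with underlying /p/ and a rule producing [b] before the ERG suffix would wrongly predict alternation here too.
The alternation reflects word-final obstruent devoicing: voiced obstruents become voiceless word-finally. /b/ is underlying.

/b/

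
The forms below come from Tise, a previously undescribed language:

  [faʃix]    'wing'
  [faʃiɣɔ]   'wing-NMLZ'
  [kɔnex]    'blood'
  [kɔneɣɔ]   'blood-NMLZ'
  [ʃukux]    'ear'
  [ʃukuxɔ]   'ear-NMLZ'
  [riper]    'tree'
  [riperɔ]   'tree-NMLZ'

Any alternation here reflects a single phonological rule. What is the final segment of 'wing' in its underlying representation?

/ɣ/

In [faʃix] and [faʃiɣɔ] the final segment of 'wing' alternates: [x] ~ [ɣ].
If /x/ were underlying and a rule turned it into [ɣ] before the NMLZ suffix, 'ear' would also alternate; but it has [x] in both [ʃukux] and [ʃukuxɔ].
The underlying segment must be /ɣ/; voiced obstruents become voiceless word-finally, yielding [x] there.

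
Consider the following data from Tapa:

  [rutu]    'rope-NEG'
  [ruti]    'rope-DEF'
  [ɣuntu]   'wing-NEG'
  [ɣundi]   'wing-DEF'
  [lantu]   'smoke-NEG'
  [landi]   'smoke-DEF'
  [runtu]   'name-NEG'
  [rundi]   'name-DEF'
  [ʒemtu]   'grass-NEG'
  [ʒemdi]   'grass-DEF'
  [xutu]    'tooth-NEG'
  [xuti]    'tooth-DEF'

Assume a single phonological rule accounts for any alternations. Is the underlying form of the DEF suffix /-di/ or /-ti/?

The DEF suffix surfaces as [-di] and [-ti], depending on the final segment of the stem.
The NEG suffix, which begins with [t], is invariant after every stem; so [t] is not altered by any rule here.
The DEF suffix is therefore /-di/ underlyingly, with post-vocalic devoicing: voiced stops become voiceless after a vowel.

/-di/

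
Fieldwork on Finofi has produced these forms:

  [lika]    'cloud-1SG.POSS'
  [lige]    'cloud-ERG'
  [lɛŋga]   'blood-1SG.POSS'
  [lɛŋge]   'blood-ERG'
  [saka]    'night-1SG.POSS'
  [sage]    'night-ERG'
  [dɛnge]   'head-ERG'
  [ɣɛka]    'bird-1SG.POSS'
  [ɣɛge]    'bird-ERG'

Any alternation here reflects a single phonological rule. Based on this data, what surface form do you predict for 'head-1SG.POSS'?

The 1SG.POSS morpheme has two allomorphs, [-ga] and [-ka].
The ERG suffix, which begins with [g], is invariant after every stem; so [g] is not altered by any rule here.
So the underlying form is /-ka/, and voiceless stops become voiced after a nasal.
After 'head', which ends in a nasal, the suffix surfaces as [-ga], giving [dɛnga].

[dɛnga]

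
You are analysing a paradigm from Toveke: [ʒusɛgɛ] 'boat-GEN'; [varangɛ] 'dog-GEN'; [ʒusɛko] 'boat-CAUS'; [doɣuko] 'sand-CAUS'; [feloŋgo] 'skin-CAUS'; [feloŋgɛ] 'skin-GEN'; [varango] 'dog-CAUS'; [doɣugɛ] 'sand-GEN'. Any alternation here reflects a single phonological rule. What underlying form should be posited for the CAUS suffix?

/-ko/

The CAUS suffix surfaces as [-go] and [-ko], depending on the final segment of the stem.
The GEN suffix, which begins with [g], is invariant after every stem; so [g] is not altered by any rule here.
The CAUS suffix is therefore /-ko/ underlyingly, with post-nasal voicing: voiceless stops become voiced after a nasal.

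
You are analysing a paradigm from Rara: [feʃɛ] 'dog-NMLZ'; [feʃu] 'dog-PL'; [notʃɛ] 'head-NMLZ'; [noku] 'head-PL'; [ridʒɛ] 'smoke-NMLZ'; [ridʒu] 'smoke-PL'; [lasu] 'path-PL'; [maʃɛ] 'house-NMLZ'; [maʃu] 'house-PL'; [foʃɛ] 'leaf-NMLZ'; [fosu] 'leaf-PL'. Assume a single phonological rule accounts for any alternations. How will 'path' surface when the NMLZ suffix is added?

The stem for 'leaf' ends in [ʃ] in [foʃɛ] but [s] in [fosu].
The stem 'dog' ([feʃɛ], [feʃu]) shows [ʃ] unchanged in both environments, so [ʃ] cannot be basic with [s] derived before the PL suffix.
The alternation reflects palatalization before a front vowel: /k/ and /s/ become palato-alveolar [tʃ] and [ʃ] before a front vowel. /s/ is underlying.
The one attested form of 'path', [lasu], shows underlying /las/. Applying the same rule before a front vowel gives [laʃɛ].

[laʃɛ]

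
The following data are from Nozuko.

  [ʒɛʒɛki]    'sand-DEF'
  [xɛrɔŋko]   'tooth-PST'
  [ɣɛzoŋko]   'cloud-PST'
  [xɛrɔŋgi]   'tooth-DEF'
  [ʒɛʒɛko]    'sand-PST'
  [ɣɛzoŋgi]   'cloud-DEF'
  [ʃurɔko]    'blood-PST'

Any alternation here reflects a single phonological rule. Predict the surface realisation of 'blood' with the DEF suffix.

[ʃurɔki]

The DEF suffix surfaces as [-gi] and [-ki], depending on the final segment of the stem.
By contrast the PST suffix keeps its initial [k] throughout — that segment must be underlying.
The DEF suffix is therefore /-gi/ underlyingly, with post-vocalic devoicing: voiced stops become voiceless after a vowel.
After 'blood', which ends in a vowel, the suffix surfaces as [-ki], giving [ʃurɔki].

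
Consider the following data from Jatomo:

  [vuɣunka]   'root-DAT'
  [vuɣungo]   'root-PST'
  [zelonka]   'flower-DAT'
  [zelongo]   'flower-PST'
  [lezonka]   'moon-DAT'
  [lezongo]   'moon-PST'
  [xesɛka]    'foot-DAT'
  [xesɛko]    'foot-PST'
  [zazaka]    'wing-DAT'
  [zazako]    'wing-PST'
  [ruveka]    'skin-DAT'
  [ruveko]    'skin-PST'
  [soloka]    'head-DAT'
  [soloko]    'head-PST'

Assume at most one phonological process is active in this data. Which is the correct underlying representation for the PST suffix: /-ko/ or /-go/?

The PST suffix surfaces as [-go] and [-ko], depending on the final segment of the stem.
By contrast the DAT suffix keeps its initial [k] throughout — that segment must be underlying.
So the underlying form is /-go/, and voiced stops become voiceless after a vowel.

/-go/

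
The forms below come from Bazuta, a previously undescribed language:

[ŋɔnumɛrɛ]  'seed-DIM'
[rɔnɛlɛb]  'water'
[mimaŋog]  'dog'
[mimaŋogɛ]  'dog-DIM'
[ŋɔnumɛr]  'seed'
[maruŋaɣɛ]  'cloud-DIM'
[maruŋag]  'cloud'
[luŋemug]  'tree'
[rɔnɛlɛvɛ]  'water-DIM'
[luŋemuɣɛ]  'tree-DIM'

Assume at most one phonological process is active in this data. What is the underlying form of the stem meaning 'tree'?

The stem for 'tree' ends in [g] in [luŋemug] but [ɣ] in [luŋemuɣɛ].
But 'dog' keeps [g] in both environments ([mimaŋog], [mimaŋogɛ]), so there is no rule changing /g/ to [ɣ] before the DIM suffix.
So /ɣ/ is underlying, and a rule of word-final hardening — voiced fricatives become stops word-finally — gives [g].

/luŋemuɣ/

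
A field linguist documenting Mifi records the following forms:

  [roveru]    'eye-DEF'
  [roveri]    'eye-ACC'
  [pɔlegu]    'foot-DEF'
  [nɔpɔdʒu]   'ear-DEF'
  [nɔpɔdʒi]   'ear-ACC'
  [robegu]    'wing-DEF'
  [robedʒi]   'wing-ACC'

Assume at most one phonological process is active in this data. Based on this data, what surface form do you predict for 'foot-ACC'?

In [robegu] and [robedʒi] the final segment of 'wing' alternates: [g] ~ [dʒ].
If /dʒ/ were underlying and a rule turned it into [g] before the DEF suffix, 'ear' would also alternate; but it has [dʒ] in both [nɔpɔdʒu] and [nɔpɔdʒi].
The alternation reflects palatalization before a front vowel: /g/ becomes palato-alveolar [dʒ] before a front vowel. /g/ is underlying.
The one attested form of 'foot', [pɔlegu], shows underlying /pɔleg/. Applying the same rule before a front vowel gives [pɔledʒi].

[pɔledʒi]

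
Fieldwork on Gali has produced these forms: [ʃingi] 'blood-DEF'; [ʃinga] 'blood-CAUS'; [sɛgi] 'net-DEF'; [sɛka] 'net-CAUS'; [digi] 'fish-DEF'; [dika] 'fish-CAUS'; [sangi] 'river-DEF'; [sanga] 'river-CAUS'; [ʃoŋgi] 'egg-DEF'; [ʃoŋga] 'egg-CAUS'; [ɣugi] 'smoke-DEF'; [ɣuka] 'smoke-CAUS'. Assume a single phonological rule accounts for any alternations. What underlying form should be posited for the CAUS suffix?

/-ka/

The CAUS morpheme has two allomorphs, [-ga] and [-ka].
By contrast the DEF suffix keeps its initial [g] throughout — that segment must be underlying.
So the underlying form is /-ka/, and voiceless stops become voiced after a nasal.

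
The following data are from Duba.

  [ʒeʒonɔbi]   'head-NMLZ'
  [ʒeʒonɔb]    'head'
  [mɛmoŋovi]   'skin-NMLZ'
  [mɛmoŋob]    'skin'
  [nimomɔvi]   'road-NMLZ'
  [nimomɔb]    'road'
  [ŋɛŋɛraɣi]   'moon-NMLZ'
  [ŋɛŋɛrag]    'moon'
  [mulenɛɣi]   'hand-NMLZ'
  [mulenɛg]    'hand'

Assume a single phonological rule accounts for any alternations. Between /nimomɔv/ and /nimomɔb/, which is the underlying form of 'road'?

'road' shows [v] ~ [b] at the end of the stem ([nimomɔvi] vs [nimomɔb]).
The stem 'head' ([ʒeʒonɔbi], [ʒeʒonɔb]) shows [b] unchanged in both environments, so [b] cannot be basic with [v] derived before the NMLZ suffix.
The alternation reflects word-final hardening: voiced fricatives become stops word-finally. /v/ is underlying.

/nimomɔv/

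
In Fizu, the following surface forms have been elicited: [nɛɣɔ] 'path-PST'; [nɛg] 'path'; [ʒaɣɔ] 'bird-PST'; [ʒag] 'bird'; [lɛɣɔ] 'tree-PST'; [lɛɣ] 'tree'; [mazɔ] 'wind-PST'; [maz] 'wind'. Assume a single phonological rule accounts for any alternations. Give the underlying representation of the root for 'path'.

The stem for 'path' ends in [ɣ] in [nɛɣɔ] but [g] in [nɛg].
If /ɣ/ were underlying and a rule turned it into [g] in isolation, 'tree' would also alternate; but it has [ɣ] in both [lɛɣɔ] and [lɛɣ].
The alternation reflects intervocalic spirantization: voiced stops become fricatives between vowels. /g/ is underlying.

/nɛg/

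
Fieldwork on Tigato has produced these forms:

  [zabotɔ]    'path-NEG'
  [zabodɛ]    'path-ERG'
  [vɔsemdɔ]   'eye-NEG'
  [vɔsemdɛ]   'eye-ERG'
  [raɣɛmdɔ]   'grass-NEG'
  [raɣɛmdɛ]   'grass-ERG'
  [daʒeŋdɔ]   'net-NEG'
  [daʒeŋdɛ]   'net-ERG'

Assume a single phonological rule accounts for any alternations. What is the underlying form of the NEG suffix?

The NEG suffix surfaces as [-dɔ] and [-tɔ], depending on the final segment of the stem.
By contrast the ERG suffix keeps its initial [d] throughout — that segment must be underlying.
So the underlying form is /-tɔ/, and voiceless stops become voiced after a nasal.

/-tɔ/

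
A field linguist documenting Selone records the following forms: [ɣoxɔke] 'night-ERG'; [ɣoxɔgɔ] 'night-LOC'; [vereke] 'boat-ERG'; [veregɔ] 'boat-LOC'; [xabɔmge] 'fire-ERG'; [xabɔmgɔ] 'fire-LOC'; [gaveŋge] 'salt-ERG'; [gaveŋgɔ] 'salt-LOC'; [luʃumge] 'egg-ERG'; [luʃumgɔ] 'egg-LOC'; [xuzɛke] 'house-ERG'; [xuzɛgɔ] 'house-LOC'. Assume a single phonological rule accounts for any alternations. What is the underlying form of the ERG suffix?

The ERG morpheme has two allomorphs, [-ge] and [-ke].
The LOC suffix, which begins with [g], is invariant after every stem; so [g] is not altered by any rule here.
The ERG suffix is therefore /-ke/ underlyingly, with post-nasal voicing: voiceless stops become voiced after a nasal.

/-ke/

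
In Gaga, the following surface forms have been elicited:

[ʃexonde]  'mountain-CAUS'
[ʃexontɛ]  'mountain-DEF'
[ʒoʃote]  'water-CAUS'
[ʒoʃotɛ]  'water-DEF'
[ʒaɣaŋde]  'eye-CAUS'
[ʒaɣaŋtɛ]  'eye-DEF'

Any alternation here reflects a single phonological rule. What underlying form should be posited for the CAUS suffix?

/-de/

The CAUS morpheme has two allomorphs, [-de] and [-te].
By contrast the DEF suffix keeps its initial [t] throughout — that segment must be underlying.
The CAUS suffix is therefore /-de/ underlyingly, with post-vocalic devoicing: voiced stops become voiceless after a vowel.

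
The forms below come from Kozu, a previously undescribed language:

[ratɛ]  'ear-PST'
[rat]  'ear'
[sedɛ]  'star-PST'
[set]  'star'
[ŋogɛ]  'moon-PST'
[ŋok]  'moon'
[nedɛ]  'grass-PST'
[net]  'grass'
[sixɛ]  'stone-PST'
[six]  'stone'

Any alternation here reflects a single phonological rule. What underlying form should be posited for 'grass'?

In [nedɛ] and [net] the final segment of 'grass' alternates: [d] ~ [t].
But 'ear' keeps [t] in both environments ([ratɛ], [rat]), so there is no rule changing /t/ to [d] before the PST suffix.
The alternation reflects word-final obstruent devoicing: voiced obstruents become voiceless word-finally. /d/ is underlying.
So 'grass' = /ned/.

/ned/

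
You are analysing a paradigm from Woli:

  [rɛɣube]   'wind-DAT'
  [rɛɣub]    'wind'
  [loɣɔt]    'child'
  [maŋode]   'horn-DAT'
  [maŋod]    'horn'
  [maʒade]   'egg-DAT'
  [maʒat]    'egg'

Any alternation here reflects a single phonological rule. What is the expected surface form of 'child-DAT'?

'egg' shows [d] ~ [t] at the end of the stem ([maʒade] vs [maʒat]).
Compare 'horn', with invariant [d] in [maŋode] and [maŋod]: an analysis with underlying /d/ and a rule producing [t] in isolation would wrongly predict alternation here too.
The underlying segment must be /t/; voiceless stops become voiced between vowels, yielding [d] there.
From [loɣɔt] the stem 'child' is /loɣɔt/; between vowels this yields [loɣɔde].

[loɣɔde]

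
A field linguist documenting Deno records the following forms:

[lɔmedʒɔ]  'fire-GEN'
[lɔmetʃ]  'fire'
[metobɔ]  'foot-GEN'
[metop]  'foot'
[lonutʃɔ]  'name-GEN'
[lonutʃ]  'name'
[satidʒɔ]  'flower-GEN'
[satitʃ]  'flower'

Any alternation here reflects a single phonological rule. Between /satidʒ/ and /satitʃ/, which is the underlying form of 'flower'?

/satidʒ/

The stem for 'flower' ends in [dʒ] in [satidʒɔ] but [tʃ] in [satitʃ].
The stem 'name' ([lonutʃɔ], [lonutʃ]) shows [tʃ] unchanged in both environments, so [tʃ] cannot be basic with [dʒ] derived before the GEN suffix.
The alternation reflects word-final obstruent devoicing: voiced obstruents become voiceless word-finally. /dʒ/ is underlying.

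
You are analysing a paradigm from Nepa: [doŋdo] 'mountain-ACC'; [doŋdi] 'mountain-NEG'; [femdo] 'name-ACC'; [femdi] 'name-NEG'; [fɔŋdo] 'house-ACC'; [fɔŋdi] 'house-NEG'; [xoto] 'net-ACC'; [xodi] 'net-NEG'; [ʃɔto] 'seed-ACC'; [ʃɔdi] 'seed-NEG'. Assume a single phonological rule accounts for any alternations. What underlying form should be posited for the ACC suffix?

/-to/

The ACC morpheme has two allomorphs, [-do] and [-to].
By contrast the NEG suffix keeps its initial [d] throughout — that segment must be underlying.
So the underlying form is /-to/, and voiceless stops become voiced after a nasal.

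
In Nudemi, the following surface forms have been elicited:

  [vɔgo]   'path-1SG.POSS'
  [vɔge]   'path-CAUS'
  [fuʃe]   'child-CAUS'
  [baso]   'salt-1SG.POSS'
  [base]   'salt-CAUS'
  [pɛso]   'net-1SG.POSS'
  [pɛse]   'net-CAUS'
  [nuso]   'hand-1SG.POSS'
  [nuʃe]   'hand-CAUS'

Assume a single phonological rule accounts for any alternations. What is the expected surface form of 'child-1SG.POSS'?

[fuso]

The stem for 'hand' ends in [s] in [nuso] but [ʃ] in [nuʃe].
But 'salt' keeps [s] in both environments ([baso], [base]), so there is no rule changing /s/ to [ʃ] before the CAUS suffix.
The underlying segment must be /ʃ/; palato-alveolar /ʃ/ becomes [s] when no front vowel follows, yielding [s] there.
From [fuʃe] the stem 'child' is /fuʃ/; when no front vowel follows this yields [fuso].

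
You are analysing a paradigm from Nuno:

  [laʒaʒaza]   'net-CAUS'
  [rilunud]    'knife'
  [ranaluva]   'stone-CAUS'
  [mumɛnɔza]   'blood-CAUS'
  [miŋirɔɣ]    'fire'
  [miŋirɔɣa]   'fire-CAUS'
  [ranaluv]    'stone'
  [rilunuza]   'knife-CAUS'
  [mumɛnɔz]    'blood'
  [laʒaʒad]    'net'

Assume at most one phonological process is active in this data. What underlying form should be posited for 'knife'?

The root 'knife' surfaces as [rilunuza] and [rilunud], with a stem-final [z] ~ [d] alternation.
The stem 'blood' ([mumɛnɔza], [mumɛnɔz]) shows [z] unchanged in both environments, so [z] cannot be basic with [d] derived in isolation.
The underlying segment must be /d/; voiced stops become fricatives between vowels, yielding [z] there.
So 'knife' = /rilunud/.

/rilunud/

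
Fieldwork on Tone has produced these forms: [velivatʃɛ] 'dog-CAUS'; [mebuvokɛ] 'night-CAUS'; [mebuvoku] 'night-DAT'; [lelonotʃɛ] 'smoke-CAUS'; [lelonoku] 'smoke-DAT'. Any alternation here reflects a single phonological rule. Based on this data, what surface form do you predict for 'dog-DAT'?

The stem for 'smoke' ends in [tʃ] in [lelonotʃɛ] but [k] in [lelonoku].
But 'night' keeps [k] in both environments ([mebuvokɛ], [mebuvoku]), so there is no rule changing /k/ to [tʃ] before the CAUS suffix.
The underlying segment must be /tʃ/; palato-alveolar /tʃ/ becomes [k] when no front vowel follows, yielding [k] there.
The one attested form of 'dog', [velivatʃɛ], shows underlying /velivatʃ/. Applying the same rule when no front vowel follows gives [velivaku].

[velivaku]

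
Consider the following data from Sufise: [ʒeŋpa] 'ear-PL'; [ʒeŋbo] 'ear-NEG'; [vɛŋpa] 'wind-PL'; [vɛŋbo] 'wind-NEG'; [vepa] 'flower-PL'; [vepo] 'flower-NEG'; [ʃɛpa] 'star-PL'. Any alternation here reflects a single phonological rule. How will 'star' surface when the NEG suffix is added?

[ʃɛpo]

The NEG suffix surfaces as [-bo] and [-po], depending on the final segment of the stem.
By contrast the PL suffix keeps its initial [p] throughout — that segment must be underlying.
The NEG suffix is therefore /-bo/ underlyingly, with post-vocalic devoicing: voiced stops become voiceless after a vowel.
After 'star', which ends in a vowel, the suffix surfaces as [-po], giving [ʃɛpo].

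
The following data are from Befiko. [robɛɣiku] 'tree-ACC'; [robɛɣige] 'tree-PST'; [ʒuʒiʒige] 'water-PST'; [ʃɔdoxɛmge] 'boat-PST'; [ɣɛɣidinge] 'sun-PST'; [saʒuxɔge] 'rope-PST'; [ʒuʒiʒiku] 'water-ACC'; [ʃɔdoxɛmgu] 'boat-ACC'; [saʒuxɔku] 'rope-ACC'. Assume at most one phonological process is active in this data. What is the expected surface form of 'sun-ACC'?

The ACC morpheme has two allomorphs, [-gu] and [-ku].
By contrast the PST suffix keeps its initial [g] throughout — that segment must be underlying.
The ACC suffix is therefore /-ku/ underlyingly, with post-nasal voicing: voiceless stops become voiced after a nasal.
After 'sun', which ends in a nasal, the suffix surfaces as [-gu], giving [ɣɛɣidingu].

[ɣɛɣidingu]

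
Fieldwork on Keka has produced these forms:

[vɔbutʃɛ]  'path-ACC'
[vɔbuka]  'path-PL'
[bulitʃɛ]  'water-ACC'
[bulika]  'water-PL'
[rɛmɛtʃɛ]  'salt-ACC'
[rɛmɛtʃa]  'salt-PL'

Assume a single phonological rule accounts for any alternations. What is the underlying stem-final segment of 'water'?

The stem for 'water' ends in [tʃ] in [bulitʃɛ] but [k] in [bulika].
But 'salt' keeps [tʃ] in both environments ([rɛmɛtʃɛ], [rɛmɛtʃa]), so there is no rule changing /tʃ/ to [k] before the PL suffix.
So /k/ is underlying, and a rule of palatalization before a front vowel — /k/ becomes palato-alveolar [tʃ] before a front vowel — gives [tʃ].

/k/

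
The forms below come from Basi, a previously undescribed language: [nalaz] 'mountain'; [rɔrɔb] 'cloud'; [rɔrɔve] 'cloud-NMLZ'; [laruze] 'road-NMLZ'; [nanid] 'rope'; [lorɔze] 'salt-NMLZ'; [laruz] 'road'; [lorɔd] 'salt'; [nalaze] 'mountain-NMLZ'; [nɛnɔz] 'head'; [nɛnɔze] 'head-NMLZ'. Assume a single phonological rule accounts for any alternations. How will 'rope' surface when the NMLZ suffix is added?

In [lorɔd] and [lorɔze] the final segment of 'salt' alternates: [d] ~ [z].
If /z/ were underlying and a rule turned it into [d] in isolation, 'mountain' would also alternate; but it has [z] in both [nalaz] and [nalaze].
Therefore /d/ is basic and [z] is derived by intervocalic spirantization (voiced stops become fricatives between vowels).
From [nanid] the stem 'rope' is /nanid/; between vowels this yields [nanize].

[nanize]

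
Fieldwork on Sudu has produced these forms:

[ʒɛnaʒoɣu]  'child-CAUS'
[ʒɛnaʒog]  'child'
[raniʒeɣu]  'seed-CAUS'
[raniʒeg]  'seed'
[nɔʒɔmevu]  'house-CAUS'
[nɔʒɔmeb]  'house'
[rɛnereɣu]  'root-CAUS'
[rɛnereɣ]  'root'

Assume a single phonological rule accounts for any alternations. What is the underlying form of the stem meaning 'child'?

The stem for 'child' ends in [ɣ] in [ʒɛnaʒoɣu] but [g] in [ʒɛnaʒog].
Compare 'root', with invariant [ɣ] in [rɛnereɣu] and [rɛnereɣ]: an analysis with underlying /ɣ/ and a rule producing [g] in isolation would wrongly predict alternation here too.
The alternation reflects intervocalic spirantization: voiced stops become fricatives between vowels. /g/ is underlying.
Hence 'child' is /ʒɛnaʒog/ underlyingly.

/ʒɛnaʒog/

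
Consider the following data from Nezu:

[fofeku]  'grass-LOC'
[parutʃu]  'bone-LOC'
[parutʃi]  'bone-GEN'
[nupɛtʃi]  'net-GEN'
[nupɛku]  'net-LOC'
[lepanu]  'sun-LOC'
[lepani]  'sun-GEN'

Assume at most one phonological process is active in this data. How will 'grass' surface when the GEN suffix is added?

The root 'net' surfaces as [nupɛku] and [nupɛtʃi], with a stem-final [k] ~ [tʃ] alternation.
Compare 'bone', with invariant [tʃ] in [parutʃu] and [parutʃi]: an analysis with underlying /tʃ/ and a rule producing [k] before the LOC suffix would wrongly predict alternation here too.
So /k/ is underlying, and a rule of palatalization before a front vowel — /k/ becomes palato-alveolar [tʃ] before a front vowel — gives [tʃ].
The one attested form of 'grass', [fofeku], shows underlying /fofek/. Applying the same rule before a front vowel gives [fofetʃi].

[fofetʃi]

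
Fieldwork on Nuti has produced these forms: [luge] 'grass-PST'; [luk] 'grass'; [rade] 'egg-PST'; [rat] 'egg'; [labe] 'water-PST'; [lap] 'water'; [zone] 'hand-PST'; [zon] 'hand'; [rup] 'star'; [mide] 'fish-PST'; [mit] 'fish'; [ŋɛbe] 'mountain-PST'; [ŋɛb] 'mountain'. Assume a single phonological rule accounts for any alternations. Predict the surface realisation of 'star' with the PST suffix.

[rube]

The root 'water' surfaces as [labe] and [lap], with a stem-final [b] ~ [p] alternation.
Compare 'mountain', with invariant [b] in [ŋɛbe] and [ŋɛb]: an analysis with underlying /b/ and a rule producing [p] in isolation would wrongly predict alternation here too.
The alternation reflects intervocalic voicing: voiceless stops become voiced between vowels. /p/ is underlying.
The one attested form of 'star', [rup], shows underlying /rup/. Applying the same rule between vowels gives [rube].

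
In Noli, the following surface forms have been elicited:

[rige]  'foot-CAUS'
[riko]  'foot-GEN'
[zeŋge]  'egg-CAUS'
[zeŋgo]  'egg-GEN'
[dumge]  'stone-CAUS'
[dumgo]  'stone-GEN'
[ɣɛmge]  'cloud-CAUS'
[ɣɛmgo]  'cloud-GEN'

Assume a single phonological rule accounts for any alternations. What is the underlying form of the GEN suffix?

The GEN morpheme has two allomorphs, [-go] and [-ko].
The CAUS suffix, which begins with [g], is invariant after every stem; so [g] is not altered by any rule here.
So the underlying form is /-ko/, and voiceless stops become voiced after a nasal.

/-ko/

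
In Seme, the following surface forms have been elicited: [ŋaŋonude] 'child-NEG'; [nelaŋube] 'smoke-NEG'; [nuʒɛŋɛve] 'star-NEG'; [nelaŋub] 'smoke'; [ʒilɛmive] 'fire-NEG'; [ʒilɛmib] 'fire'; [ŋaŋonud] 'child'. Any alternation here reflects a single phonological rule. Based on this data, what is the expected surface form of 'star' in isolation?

[nuʒɛŋɛb]

'fire' shows [b] ~ [v] at the end of the stem ([ʒilɛmib] vs [ʒilɛmive]).
Compare 'smoke', with invariant [b] in [nelaŋub] and [nelaŋube]: an analysis with underlying /b/ and a rule producing [v] before the NEG suffix would wrongly predict alternation here too.
So /v/ is underlying, and a rule of word-final hardening — voiced fricatives become stops word-finally — gives [b].
The one attested form of 'star', [nuʒɛŋɛve], shows underlying /nuʒɛŋɛv/. Applying the same rule word-finally gives [nuʒɛŋɛb].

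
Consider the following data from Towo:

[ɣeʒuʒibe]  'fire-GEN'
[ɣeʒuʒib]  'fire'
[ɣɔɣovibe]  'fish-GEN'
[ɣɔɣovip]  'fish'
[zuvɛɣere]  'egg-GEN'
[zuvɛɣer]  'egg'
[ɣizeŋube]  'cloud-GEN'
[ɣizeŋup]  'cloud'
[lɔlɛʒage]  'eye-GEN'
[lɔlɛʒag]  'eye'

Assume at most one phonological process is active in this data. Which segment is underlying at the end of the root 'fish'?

The stem for 'fish' ends in [b] in [ɣɔɣovibe] but [p] in [ɣɔɣovip].
The stem 'fire' ([ɣeʒuʒibe], [ɣeʒuʒib]) shows [b] unchanged in both environments, so [b] cannot be basic with [p] derived in isolation.
So /p/ is underlying, and a rule of intervocalic voicing — voiceless stops become voiced between vowels — gives [b].

/p/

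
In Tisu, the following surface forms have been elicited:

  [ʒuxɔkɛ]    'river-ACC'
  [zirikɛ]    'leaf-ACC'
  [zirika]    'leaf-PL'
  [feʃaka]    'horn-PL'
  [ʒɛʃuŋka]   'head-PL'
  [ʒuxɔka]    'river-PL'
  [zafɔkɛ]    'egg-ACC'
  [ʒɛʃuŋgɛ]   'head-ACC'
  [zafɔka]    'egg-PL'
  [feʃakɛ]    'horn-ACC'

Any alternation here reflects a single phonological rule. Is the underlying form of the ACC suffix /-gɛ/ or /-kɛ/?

The ACC suffix surfaces as [-gɛ] and [-kɛ], depending on the final segment of the stem.
The PL suffix, which begins with [k], is invariant after every stem; so [k] is not altered by any rule here.
The ACC suffix is therefore /-gɛ/ underlyingly, with post-vocalic devoicing: voiced stops become voiceless after a vowel.

/-gɛ/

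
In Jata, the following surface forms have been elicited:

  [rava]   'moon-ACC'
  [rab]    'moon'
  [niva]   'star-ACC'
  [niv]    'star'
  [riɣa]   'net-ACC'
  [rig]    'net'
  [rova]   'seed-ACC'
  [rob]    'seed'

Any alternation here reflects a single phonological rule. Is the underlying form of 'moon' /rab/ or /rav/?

'moon' shows [v] ~ [b] at the end of the stem ([rava] vs [rab]).
The stem 'star' ([niva], [niv]) shows [v] unchanged in both environments, so [v] cannot be basic with [b] derived in isolation.
The alternation reflects intervocalic spirantization: voiced stops become fricatives between vowels. /b/ is underlying.

/rab/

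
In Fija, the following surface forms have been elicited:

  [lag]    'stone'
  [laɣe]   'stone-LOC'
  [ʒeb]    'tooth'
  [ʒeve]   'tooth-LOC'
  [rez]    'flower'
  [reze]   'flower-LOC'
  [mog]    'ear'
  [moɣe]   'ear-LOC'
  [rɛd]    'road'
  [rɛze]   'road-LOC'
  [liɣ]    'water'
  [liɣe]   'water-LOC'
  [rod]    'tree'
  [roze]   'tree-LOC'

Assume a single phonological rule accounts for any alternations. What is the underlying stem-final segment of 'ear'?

The stem for 'ear' ends in [g] in [mog] but [ɣ] in [moɣe].
Compare 'water', with invariant [ɣ] in [liɣ] and [liɣe]: an analysis with underlying /ɣ/ and a rule producing [g] in isolation would wrongly predict alternation here too.
So /g/ is underlying, and a rule of intervocalic spirantization — voiced stops become fricatives between vowels — gives [ɣ].

/g/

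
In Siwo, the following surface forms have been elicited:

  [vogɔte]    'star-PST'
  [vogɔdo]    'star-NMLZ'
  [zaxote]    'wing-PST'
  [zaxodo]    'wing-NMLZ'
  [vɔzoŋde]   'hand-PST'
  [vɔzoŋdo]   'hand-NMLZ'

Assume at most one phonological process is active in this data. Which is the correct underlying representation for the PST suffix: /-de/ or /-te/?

/-te/

The PST suffix surfaces as [-de] and [-te], depending on the final segment of the stem.
The NMLZ suffix, which begins with [d], is invariant after every stem; so [d] is not altered by any rule here.
So the underlying form is /-te/, and voiceless stops become voiced after a nasal.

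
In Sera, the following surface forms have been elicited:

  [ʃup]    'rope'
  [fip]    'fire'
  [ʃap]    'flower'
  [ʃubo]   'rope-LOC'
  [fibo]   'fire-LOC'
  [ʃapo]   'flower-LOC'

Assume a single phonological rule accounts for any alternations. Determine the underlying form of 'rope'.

/ʃub/

In [ʃubo] and [ʃup] the final segment of 'rope' alternates: [b] ~ [p].
The stem 'flower' ([ʃapo], [ʃap]) shows [p] unchanged in both environments, so [p] cannot be basic with [b] derived before the LOC suffix.
The underlying segment must be /b/; voiced obstruents become voiceless word-finally, yielding [p] there.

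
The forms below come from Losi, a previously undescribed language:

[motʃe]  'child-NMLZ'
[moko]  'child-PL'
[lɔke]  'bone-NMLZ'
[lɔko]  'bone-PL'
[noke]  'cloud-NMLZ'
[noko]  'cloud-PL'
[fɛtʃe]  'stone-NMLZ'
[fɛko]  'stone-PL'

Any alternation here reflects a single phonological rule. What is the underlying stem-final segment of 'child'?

/tʃ/

The stem for 'child' ends in [tʃ] in [motʃe] but [k] in [moko].
Compare 'cloud', with invariant [k] in [noke] and [noko]: an analysis with underlying /k/ and a rule producing [tʃ] before the NMLZ suffix would wrongly predict alternation here too.
So /tʃ/ is underlying, and a rule of depalatalization — palato-alveolar /tʃ/ becomes [k] when no front vowel follows — gives [k].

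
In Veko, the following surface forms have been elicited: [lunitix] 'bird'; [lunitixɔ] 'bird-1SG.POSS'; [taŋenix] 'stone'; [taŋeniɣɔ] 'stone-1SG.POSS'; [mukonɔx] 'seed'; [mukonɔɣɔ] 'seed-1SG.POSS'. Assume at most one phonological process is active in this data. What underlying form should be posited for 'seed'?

/mukonɔɣ/

'seed' shows [x] ~ [ɣ] at the end of the stem ([mukonɔx] vs [mukonɔɣɔ]).
If /x/ were underlying and a rule turned it into [ɣ] before the 1SG.POSS suffix, 'bird' would also alternate; but it has [x] in both [lunitix] and [lunitixɔ].
Therefore /ɣ/ is basic and [x] is derived by word-final obstruent devoicing (voiced obstruents become voiceless word-finally).
The underlying form of 'seed' is therefore /mukonɔɣ/.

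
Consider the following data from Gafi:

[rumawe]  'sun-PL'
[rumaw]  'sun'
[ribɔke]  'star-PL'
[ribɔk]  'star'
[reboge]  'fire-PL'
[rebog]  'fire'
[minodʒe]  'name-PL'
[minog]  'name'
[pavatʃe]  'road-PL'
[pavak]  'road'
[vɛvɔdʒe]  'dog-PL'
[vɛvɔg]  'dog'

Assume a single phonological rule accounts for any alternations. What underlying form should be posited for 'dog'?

/vɛvɔdʒ/

'dog' shows [dʒ] ~ [g] at the end of the stem ([vɛvɔdʒe] vs [vɛvɔg]).
Compare 'fire', with invariant [g] in [reboge] and [rebog]: an analysis with underlying /g/ and a rule producing [dʒ] before the PL suffix would wrongly predict alternation here too.
The underlying segment must be /dʒ/; palato-alveolar /tʃ/ and /dʒ/ become [k] and [g] when no front vowel follows, yielding [g] there.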